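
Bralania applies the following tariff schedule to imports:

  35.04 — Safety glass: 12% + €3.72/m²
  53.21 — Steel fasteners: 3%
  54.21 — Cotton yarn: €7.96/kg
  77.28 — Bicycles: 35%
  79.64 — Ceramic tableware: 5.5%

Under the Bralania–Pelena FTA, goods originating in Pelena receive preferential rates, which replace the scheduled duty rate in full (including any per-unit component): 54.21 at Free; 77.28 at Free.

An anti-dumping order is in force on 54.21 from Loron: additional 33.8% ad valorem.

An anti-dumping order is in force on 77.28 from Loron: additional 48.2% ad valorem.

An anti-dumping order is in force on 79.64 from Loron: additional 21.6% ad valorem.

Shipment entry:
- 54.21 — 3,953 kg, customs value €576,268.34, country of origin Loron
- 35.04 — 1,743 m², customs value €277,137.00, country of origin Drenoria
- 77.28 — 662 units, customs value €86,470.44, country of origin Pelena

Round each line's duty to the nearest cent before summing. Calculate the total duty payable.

Line 1 (54.21, Loron, 3,953 kg, €576,268.34):
Base rate for 54.21 is €7.96/kg.
54.21 has an FTA preferential rate, but origin Loron is not Pelena; base rate stands.
Additional duty on 54.21 from Loron: +33.8% ad valorem. Applied ad valorem rate = 33.8%.
Duty = €576,268.34 × 33.8% + 3,953 × €7.96 = €226,244.58.
Line 2 (35.04, Drenoria, 1,743 m², €277,137.00):
Base rate for 35.04 is 12% + €3.72/m².
Duty = €277,137.00 × 12% + 1,743 × €3.72 = €39,740.40.
Line 3 (77.28, Pelena, 662 units, €86,470.44):
Base rate for 77.28 is 35%.
Origin Pelena qualifies under the Bralania–Pelena agreement and 77.28 is covered: preferential rate Free applies instead.
The additional-duty order on 77.28 targets Loron, not Pelena; it does not apply.
Duty = €86,470.44 × 0% = €0.00.
Total = €226,244.58 + €39,740.40 + €0.00 = €265,984.98.

€265,984.98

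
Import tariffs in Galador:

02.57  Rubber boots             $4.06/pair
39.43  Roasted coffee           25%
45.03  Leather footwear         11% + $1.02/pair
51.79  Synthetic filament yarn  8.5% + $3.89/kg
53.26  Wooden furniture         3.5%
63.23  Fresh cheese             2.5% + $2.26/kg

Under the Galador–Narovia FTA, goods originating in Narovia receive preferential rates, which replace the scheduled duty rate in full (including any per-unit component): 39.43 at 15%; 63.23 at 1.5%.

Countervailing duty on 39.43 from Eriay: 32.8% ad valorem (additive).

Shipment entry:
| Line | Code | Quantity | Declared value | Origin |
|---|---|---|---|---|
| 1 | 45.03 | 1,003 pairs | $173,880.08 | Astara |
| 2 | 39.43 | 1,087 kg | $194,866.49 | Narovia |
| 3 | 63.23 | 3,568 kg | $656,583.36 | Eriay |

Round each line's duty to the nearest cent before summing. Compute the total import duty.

$73,858.10

Line 1 (45.03, Astara, 1,003 pairs, $173,880.08):
Base rate for 45.03 is 11% + $1.02/pair.
Duty = $173,880.08 × 11% + 1,003 × $1.02 = $20,149.87.
Line 2 (39.43, Narovia, 1,087 kg, $194,866.49):
Base rate for 39.43 is 25%.
Origin Narovia qualifies under the Galador–Narovia agreement and 39.43 is covered: preferential rate 15% applies instead.
The additional-duty order on 39.43 targets Eriay, not Narovia; it does not apply.
Duty = $194,866.49 × 15% = $29,229.97.
Line 3 (63.23, Eriay, 3,568 kg, $656,583.36):
Base rate for 63.23 is 2.5% + $2.26/kg.
63.23 has an FTA preferential rate, but origin Eriay is not Narovia; base rate stands.
Duty = $656,583.36 × 2.5% + 3,568 × $2.26 = $24,478.26.
Total = $20,149.87 + $29,229.97 + $24,478.26 = $73,858.10.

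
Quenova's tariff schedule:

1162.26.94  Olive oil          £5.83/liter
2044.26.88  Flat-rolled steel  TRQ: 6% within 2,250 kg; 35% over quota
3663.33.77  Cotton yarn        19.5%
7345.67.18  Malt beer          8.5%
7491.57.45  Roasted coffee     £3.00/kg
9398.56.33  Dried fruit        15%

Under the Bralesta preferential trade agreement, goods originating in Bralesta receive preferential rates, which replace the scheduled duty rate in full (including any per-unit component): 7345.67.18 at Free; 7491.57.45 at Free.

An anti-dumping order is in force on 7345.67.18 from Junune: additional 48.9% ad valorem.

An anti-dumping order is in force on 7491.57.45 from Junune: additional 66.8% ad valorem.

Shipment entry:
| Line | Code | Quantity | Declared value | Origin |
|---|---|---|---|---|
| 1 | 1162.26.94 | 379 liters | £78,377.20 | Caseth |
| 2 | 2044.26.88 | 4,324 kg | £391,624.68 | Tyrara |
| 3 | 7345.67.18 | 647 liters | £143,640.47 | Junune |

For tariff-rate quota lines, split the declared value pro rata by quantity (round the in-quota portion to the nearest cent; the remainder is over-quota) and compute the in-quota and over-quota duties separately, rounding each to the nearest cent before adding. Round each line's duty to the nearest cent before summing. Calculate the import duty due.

£162,630.91

Line 1 (1162.26.94, Caseth, 379 liters, £78,377.20):
Base rate for 1162.26.94 is £5.83/liter.
Duty = 379 × £5.83 = £2,209.57.
Line 2 (2044.26.88, Tyrara, 4,324 kg, £391,624.68):
Code 2044.26.88 is under a tariff-rate quota (threshold 2,250 kg). In-quota: 2,250 kg at 6%; over-quota: 2,074 kg at 35%.
Pro-rata value split: in-quota = £391,624.68 × 2,250/4,324 = £203,782.50; over-quota = £391,624.68 − £203,782.50 = £187,842.18.
In-quota duty = £203,782.50 × 6% = £12,226.95. Over-quota duty = £187,842.18 × 35% = £65,744.76.
Line duty = £12,226.95 + £65,744.76 = £77,971.71.
Line 3 (7345.67.18, Junune, 647 liters, £143,640.47):
Base rate for 7345.67.18 is 8.5%.
7345.67.18 has an FTA preferential rate, but origin Junune is not Bralesta; base rate stands.
Additional duty on 7345.67.18 from Junune: +48.9%. Applied ad valorem rate: 8.5% + 48.9% = 57.4%.
Duty = £143,640.47 × 57.4% = £82,449.63.
Total = £2,209.57 + £77,971.71 + £82,449.63 = £162,630.91.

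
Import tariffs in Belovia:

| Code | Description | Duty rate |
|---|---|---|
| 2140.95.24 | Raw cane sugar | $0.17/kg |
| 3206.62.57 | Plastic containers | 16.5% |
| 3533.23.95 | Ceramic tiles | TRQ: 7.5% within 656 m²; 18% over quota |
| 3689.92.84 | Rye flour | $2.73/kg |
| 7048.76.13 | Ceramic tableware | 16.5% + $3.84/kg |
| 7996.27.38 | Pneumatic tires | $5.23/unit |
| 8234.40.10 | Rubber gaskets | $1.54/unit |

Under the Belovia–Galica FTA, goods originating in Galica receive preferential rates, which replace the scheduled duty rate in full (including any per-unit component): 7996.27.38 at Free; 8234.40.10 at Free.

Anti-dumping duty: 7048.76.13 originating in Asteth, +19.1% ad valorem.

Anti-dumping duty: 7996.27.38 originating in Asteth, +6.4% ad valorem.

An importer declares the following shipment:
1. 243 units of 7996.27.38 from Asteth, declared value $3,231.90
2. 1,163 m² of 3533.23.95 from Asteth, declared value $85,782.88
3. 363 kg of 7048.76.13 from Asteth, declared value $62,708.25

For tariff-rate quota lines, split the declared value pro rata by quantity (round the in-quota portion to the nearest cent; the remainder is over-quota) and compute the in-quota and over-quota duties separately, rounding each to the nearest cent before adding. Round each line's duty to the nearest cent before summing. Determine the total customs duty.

Line 1 (7996.27.38, Asteth, 243 units, $3,231.90):
Base rate for 7996.27.38 is $5.23/unit.
7996.27.38 has an FTA preferential rate, but origin Asteth is not Galica; base rate stands.
Additional duty on 7996.27.38 from Asteth: +6.4% ad valorem. Applied ad valorem rate = 6.4%.
Duty = $3,231.90 × 6.4% + 243 × $5.23 = $1,477.73.
Line 2 (3533.23.95, Asteth, 1,163 m², $85,782.88):
Code 3533.23.95 is under a tariff-rate quota (threshold 656 m²). In-quota: 656 m² at 7.5%; over-quota: 507 m² at 18%.
Pro-rata value split: in-quota = $85,782.88 × 656/1,163 = $48,386.56; over-quota = $85,782.88 − $48,386.56 = $37,396.32.
In-quota duty = $48,386.56 × 7.5% = $3,628.99. Over-quota duty = $37,396.32 × 18% = $6,731.34.
Line duty = $3,628.99 + $6,731.34 = $10,360.33.
Line 3 (7048.76.13, Asteth, 363 kg, $62,708.25):
Base rate for 7048.76.13 is 16.5% + $3.84/kg.
Additional duty on 7048.76.13 from Asteth: +19.1%. Applied ad valorem rate: 16.5% + 19.1% = 35.6%.
Duty = $62,708.25 × 35.6% + 363 × $3.84 = $23,718.06.
Total = $1,477.73 + $10,360.33 + $23,718.06 = $35,556.12.

$35,556.12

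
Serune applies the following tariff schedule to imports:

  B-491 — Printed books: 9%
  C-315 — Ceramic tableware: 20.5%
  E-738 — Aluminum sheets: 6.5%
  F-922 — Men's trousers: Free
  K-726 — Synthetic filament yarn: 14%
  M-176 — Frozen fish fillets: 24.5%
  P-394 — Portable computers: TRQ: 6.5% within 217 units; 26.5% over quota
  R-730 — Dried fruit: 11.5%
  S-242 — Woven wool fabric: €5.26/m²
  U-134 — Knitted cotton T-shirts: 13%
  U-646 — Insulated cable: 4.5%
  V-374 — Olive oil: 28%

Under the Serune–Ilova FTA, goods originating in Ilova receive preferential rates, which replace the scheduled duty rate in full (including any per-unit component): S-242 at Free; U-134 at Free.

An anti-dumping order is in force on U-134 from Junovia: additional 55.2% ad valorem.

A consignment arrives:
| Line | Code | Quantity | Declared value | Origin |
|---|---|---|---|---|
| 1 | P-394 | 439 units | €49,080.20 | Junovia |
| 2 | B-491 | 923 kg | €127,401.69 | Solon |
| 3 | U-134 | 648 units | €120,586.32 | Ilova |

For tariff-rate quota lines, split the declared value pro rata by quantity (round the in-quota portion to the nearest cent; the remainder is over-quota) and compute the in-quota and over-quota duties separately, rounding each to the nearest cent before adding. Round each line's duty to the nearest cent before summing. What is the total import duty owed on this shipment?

€19,620.28

Line 1 (P-394, Junovia, 439 units, €49,080.20):
Code P-394 is under a tariff-rate quota (threshold 217 units). In-quota: 217 units at 6.5%; over-quota: 222 units at 26.5%.
Pro-rata value split: in-quota = €49,080.20 × 217/439 = €24,260.60; over-quota = €49,080.20 − €24,260.60 = €24,819.60.
In-quota duty = €24,260.60 × 6.5% = €1,576.94. Over-quota duty = €24,819.60 × 26.5% = €6,577.19.
Line duty = €1,576.94 + €6,577.19 = €8,154.13.
Line 2 (B-491, Solon, 923 kg, €127,401.69):
Base rate for B-491 is 9%.
Duty = €127,401.69 × 9% = €11,466.15.
Line 3 (U-134, Ilova, 648 units, €120,586.32):
Base rate for U-134 is 13%.
Origin Ilova qualifies under the Serune–Ilova agreement and U-134 is covered: preferential rate Free applies instead.
The additional-duty order on U-134 targets Junovia, not Ilova; it does not apply.
Duty = €120,586.32 × 0% = €0.00.
Total = €8,154.13 + €11,466.15 + €0.00 = €19,620.28.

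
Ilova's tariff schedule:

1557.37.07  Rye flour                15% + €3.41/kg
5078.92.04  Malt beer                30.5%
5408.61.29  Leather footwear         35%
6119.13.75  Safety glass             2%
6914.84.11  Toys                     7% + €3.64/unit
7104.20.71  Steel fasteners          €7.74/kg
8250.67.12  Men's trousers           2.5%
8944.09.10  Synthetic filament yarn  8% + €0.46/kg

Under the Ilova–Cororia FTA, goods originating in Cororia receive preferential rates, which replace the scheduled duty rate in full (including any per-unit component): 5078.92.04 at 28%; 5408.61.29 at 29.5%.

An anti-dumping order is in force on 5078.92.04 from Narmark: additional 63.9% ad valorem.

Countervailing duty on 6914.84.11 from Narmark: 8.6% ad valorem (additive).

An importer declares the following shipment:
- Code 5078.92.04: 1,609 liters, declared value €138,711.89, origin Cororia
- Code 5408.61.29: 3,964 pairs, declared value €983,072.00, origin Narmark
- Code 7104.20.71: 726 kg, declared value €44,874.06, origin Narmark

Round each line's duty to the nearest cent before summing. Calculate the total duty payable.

Line 1 (5078.92.04, Cororia, 1,609 liters, €138,711.89):
Base rate for 5078.92.04 is 30.5%.
Origin Cororia qualifies under the Ilova–Cororia agreement and 5078.92.04 is covered: preferential rate 28% applies instead.
The additional-duty order on 5078.92.04 targets Narmark, not Cororia; it does not apply.
Duty = €138,711.89 × 28% = €38,839.33.
Line 2 (5408.61.29, Narmark, 3,964 pairs, €983,072.00):
Base rate for 5408.61.29 is 35%.
5408.61.29 has an FTA preferential rate, but origin Narmark is not Cororia; base rate stands.
Duty = €983,072.00 × 35% = €344,075.20.
Line 3 (7104.20.71, Narmark, 726 kg, €44,874.06):
Base rate for 7104.20.71 is €7.74/kg.
Duty = 726 × €7.74 = €5,619.24.
Total = €38,839.33 + €344,075.20 + €5,619.24 = €388,533.77.

€388,533.77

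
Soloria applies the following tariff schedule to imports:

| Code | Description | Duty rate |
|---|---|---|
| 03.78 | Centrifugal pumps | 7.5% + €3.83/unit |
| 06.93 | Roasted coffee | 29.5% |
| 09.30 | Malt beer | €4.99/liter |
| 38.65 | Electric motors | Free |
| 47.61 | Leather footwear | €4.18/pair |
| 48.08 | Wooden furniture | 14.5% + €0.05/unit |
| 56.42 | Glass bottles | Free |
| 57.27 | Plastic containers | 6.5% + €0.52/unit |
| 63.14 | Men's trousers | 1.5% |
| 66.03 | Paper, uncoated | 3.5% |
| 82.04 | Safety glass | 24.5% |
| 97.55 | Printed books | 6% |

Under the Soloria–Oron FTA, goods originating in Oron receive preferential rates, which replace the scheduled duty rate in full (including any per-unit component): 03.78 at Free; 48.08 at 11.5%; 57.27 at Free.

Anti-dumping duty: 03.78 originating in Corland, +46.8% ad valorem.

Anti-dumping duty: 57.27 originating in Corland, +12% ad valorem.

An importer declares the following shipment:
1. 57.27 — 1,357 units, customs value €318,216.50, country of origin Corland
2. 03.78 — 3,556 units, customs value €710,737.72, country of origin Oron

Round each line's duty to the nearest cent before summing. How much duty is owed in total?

Line 1 (57.27, Corland, 1,357 units, €318,216.50):
Base rate for 57.27 is 6.5% + €0.52/unit.
57.27 has an FTA preferential rate, but origin Corland is not Oron; base rate stands.
Additional duty on 57.27 from Corland: +12%. Applied ad valorem rate: 6.5% + 12% = 18.5%.
Duty = €318,216.50 × 18.5% + 1,357 × €0.52 = €59,575.69.
Line 2 (03.78, Oron, 3,556 units, €710,737.72):
Base rate for 03.78 is 7.5% + €3.83/unit.
Origin Oron qualifies under the Soloria–Oron agreement and 03.78 is covered: preferential rate Free applies instead.
The additional-duty order on 03.78 targets Corland, not Oron; it does not apply.
Duty = €710,737.72 × 0% = €0.00.
Total = €59,575.69 + €0.00 = €59,575.69.

€59,575.69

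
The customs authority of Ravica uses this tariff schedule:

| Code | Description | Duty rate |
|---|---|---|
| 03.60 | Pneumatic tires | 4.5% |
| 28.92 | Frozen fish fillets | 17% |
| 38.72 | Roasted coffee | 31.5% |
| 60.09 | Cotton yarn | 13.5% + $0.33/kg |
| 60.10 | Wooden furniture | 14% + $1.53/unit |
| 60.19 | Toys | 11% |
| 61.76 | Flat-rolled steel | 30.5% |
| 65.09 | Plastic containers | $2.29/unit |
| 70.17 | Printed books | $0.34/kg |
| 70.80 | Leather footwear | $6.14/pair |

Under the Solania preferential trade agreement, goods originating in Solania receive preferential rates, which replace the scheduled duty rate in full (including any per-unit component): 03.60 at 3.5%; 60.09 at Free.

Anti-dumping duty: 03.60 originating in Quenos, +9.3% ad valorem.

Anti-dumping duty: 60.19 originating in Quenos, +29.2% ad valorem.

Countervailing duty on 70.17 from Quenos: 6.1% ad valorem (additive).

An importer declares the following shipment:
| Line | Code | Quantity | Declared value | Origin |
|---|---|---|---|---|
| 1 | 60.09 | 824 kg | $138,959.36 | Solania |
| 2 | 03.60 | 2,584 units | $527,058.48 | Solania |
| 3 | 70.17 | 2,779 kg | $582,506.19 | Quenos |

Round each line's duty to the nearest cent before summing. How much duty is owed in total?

$54,924.79

Line 1 (60.09, Solania, 824 kg, $138,959.36):
Base rate for 60.09 is 13.5% + $0.33/kg.
Origin Solania qualifies under the Ravica–Solania agreement and 60.09 is covered: preferential rate Free applies instead.
Duty = $138,959.36 × 0% = $0.00.
Line 2 (03.60, Solania, 2,584 units, $527,058.48):
Base rate for 03.60 is 4.5%.
Origin Solania qualifies under the Ravica–Solania agreement and 03.60 is covered: preferential rate 3.5% applies instead.
The additional-duty order on 03.60 targets Quenos, not Solania; it does not apply.
Duty = $527,058.48 × 3.5% = $18,447.05.
Line 3 (70.17, Quenos, 2,779 kg, $582,506.19):
Base rate for 70.17 is $0.34/kg.
Additional duty on 70.17 from Quenos: +6.1% ad valorem. Applied ad valorem rate = 6.1%.
Duty = $582,506.19 × 6.1% + 2,779 × $0.34 = $36,477.74.
Total = $0.00 + $18,447.05 + $36,477.74 = $54,924.79.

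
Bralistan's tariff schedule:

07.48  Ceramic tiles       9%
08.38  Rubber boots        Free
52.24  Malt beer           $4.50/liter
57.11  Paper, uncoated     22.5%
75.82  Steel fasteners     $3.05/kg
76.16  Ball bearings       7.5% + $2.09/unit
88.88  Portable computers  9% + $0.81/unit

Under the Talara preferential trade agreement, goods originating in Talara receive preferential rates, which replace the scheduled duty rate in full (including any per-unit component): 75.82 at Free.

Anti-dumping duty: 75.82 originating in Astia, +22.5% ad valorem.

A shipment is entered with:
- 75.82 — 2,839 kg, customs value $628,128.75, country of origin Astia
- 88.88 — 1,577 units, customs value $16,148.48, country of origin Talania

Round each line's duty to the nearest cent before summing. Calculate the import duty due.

$152,718.65

Line 1 (75.82, Astia, 2,839 kg, $628,128.75):
Base rate for 75.82 is $3.05/kg.
75.82 has an FTA preferential rate, but origin Astia is not Talara; base rate stands.
Additional duty on 75.82 from Astia: +22.5% ad valorem. Applied ad valorem rate = 22.5%.
Duty = $628,128.75 × 22.5% + 2,839 × $3.05 = $149,987.92.
Line 2 (88.88, Talania, 1,577 units, $16,148.48):
Base rate for 88.88 is 9% + $0.81/unit.
Duty = $16,148.48 × 9% + 1,577 × $0.81 = $2,730.73.
Total = $149,987.92 + $2,730.73 = $152,718.65.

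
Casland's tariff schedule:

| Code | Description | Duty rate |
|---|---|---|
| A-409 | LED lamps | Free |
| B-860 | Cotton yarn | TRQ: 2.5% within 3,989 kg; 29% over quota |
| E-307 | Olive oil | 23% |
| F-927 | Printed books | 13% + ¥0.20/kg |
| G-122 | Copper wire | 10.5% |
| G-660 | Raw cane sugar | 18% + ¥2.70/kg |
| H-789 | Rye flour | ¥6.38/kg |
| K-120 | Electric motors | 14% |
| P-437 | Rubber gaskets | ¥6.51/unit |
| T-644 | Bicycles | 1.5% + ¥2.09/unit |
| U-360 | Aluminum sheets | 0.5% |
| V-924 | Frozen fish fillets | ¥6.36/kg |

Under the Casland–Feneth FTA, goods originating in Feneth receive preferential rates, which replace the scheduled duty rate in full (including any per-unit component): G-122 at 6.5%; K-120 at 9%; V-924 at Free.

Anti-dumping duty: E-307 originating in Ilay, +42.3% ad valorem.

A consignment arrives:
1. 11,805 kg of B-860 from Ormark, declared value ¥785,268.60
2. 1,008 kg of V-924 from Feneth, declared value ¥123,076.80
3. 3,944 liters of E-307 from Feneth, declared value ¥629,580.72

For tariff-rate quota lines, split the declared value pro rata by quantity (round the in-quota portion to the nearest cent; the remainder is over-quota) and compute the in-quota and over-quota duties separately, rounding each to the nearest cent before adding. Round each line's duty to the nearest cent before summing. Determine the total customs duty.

¥302,214.17

Line 1 (B-860, Ormark, 11,805 kg, ¥785,268.60):
Code B-860 is under a tariff-rate quota (threshold 3,989 kg). In-quota: 3,989 kg at 2.5%; over-quota: 7,816 kg at 29%.
Pro-rata value split: in-quota = ¥785,268.60 × 3,989/11,805 = ¥265,348.28; over-quota = ¥785,268.60 − ¥265,348.28 = ¥519,920.32.
In-quota duty = ¥265,348.28 × 2.5% = ¥6,633.71. Over-quota duty = ¥519,920.32 × 29% = ¥150,776.89.
Line duty = ¥6,633.71 + ¥150,776.89 = ¥157,410.60.
Line 2 (V-924, Feneth, 1,008 kg, ¥123,076.80):
Base rate for V-924 is ¥6.36/kg.
Origin Feneth qualifies under the Casland–Feneth agreement and V-924 is covered: preferential rate Free applies instead.
Duty = ¥123,076.80 × 0% = ¥0.00.
Line 3 (E-307, Feneth, 3,944 liters, ¥629,580.72):
Base rate for E-307 is 23%.
Origin Feneth is the FTA partner but E-307 is not on the preference list; base rate stands.
The additional-duty order on E-307 targets Ilay, not Feneth; it does not apply.
Duty = ¥629,580.72 × 23% = ¥144,803.57.
Total = ¥157,410.60 + ¥0.00 + ¥144,803.57 = ¥302,214.17.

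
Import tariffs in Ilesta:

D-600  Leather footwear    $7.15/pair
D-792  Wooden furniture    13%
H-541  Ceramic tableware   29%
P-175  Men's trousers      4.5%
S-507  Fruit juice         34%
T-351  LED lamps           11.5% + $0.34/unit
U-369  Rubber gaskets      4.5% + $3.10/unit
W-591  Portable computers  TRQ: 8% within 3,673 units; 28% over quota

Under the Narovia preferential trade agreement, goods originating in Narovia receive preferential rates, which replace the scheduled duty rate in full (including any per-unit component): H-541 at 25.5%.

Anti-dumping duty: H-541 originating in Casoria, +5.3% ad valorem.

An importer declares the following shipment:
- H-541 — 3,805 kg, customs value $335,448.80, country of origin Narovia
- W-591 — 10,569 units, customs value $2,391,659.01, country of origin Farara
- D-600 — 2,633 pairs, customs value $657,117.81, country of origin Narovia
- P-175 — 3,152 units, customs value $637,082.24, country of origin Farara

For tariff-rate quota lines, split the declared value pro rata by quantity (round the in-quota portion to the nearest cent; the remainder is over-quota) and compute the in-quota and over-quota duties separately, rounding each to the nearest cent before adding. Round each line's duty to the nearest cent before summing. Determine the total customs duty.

Line 1 (H-541, Narovia, 3,805 kg, $335,448.80):
Base rate for H-541 is 29%.
Origin Narovia qualifies under the Ilesta–Narovia agreement and H-541 is covered: preferential rate 25.5% applies instead.
The additional-duty order on H-541 targets Casoria, not Narovia; it does not apply.
Duty = $335,448.80 × 25.5% = $85,539.44.
Line 2 (W-591, Farara, 10,569 units, $2,391,659.01):
Code W-591 is under a tariff-rate quota (threshold 3,673 units). In-quota: 3,673 units at 8%; over-quota: 6,896 units at 28%.
Pro-rata value split: in-quota = $2,391,659.01 × 3,673/10,569 = $831,163.17; over-quota = $2,391,659.01 − $831,163.17 = $1,560,495.84.
In-quota duty = $831,163.17 × 8% = $66,493.05. Over-quota duty = $1,560,495.84 × 28% = $436,938.84.
Line duty = $66,493.05 + $436,938.84 = $503,431.89.
Line 3 (D-600, Narovia, 2,633 pairs, $657,117.81):
Base rate for D-600 is $7.15/pair.
Origin Narovia is the FTA partner but D-600 is not on the preference list; base rate stands.
Duty = 2,633 × $7.15 = $18,825.95.
Line 4 (P-175, Farara, 3,152 units, $637,082.24):
Base rate for P-175 is 4.5%.
Duty = $637,082.24 × 4.5% = $28,668.70.
Total = $85,539.44 + $503,431.89 + $18,825.95 + $28,668.70 = $636,465.98.

$636,465.98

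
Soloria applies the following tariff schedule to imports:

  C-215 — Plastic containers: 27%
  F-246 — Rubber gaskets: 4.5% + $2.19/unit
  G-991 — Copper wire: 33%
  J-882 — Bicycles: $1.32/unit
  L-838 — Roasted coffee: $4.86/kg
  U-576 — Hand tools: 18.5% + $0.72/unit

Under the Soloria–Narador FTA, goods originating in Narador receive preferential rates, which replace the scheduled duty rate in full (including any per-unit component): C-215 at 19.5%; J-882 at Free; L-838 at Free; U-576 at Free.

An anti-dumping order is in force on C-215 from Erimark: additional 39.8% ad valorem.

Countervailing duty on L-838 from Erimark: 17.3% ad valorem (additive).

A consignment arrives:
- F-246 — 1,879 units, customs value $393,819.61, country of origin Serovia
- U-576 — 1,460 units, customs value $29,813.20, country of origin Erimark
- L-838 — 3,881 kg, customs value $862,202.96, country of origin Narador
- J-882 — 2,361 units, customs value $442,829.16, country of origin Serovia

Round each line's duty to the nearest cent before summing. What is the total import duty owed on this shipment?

Line 1 (F-246, Serovia, 1,879 units, $393,819.61):
Base rate for F-246 is 4.5% + $2.19/unit.
Duty = $393,819.61 × 4.5% + 1,879 × $2.19 = $21,836.89.
Line 2 (U-576, Erimark, 1,460 units, $29,813.20):
Base rate for U-576 is 18.5% + $0.72/unit.
U-576 has an FTA preferential rate, but origin Erimark is not Narador; base rate stands.
Duty = $29,813.20 × 18.5% + 1,460 × $0.72 = $6,566.64.
Line 3 (L-838, Narador, 3,881 kg, $862,202.96):
Base rate for L-838 is $4.86/kg.
Origin Narador qualifies under the Soloria–Narador agreement and L-838 is covered: preferential rate Free applies instead.
The additional-duty order on L-838 targets Erimark, not Narador; it does not apply.
Duty = $862,202.96 × 0% = $0.00.
Line 4 (J-882, Serovia, 2,361 units, $442,829.16):
Base rate for J-882 is $1.32/unit.
J-882 has an FTA preferential rate, but origin Serovia is not Narador; base rate stands.
Duty = 2,361 × $1.32 = $3,116.52.
Total = $21,836.89 + $6,566.64 + $0.00 + $3,116.52 = $31,520.05.

$31,520.05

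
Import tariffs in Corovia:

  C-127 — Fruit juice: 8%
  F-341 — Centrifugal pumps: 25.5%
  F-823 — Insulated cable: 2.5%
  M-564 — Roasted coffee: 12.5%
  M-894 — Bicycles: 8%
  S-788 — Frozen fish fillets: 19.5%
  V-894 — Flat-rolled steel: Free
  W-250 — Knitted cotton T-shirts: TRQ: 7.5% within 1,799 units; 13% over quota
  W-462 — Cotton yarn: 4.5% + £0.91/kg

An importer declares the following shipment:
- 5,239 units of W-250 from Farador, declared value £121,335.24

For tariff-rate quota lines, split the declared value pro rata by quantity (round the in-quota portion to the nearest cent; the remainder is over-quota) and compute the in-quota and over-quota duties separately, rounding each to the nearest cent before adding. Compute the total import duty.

Line 1 (W-250, Farador, 5,239 units, £121,335.24):
Code W-250 is under a tariff-rate quota (threshold 1,799 units). In-quota: 1,799 units at 7.5%; over-quota: 3,440 units at 13%.
Pro-rata value split: in-quota = £121,335.24 × 1,799/5,239 = £41,664.84; over-quota = £121,335.24 − £41,664.84 = £79,670.40.
In-quota duty = £41,664.84 × 7.5% = £3,124.86. Over-quota duty = £79,670.40 × 13% = £10,357.15.
Line duty = £3,124.86 + £10,357.15 = £13,482.01.

£13,482.01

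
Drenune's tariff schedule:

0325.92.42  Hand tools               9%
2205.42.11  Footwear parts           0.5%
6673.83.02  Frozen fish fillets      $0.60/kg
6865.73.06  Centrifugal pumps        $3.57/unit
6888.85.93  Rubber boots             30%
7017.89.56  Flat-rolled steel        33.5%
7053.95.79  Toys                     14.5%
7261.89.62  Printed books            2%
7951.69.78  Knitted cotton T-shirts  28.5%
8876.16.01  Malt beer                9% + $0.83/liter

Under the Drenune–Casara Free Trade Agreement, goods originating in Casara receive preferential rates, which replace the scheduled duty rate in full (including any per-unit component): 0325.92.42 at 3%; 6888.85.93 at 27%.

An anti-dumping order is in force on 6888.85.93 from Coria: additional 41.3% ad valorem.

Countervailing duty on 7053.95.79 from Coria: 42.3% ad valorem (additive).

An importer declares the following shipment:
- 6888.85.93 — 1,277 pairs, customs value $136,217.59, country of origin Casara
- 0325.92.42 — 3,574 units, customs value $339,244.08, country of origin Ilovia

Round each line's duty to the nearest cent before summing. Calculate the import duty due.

Line 1 (6888.85.93, Casara, 1,277 pairs, $136,217.59):
Base rate for 6888.85.93 is 30%.
Origin Casara qualifies under the Drenune–Casara agreement and 6888.85.93 is covered: preferential rate 27% applies instead.
The additional-duty order on 6888.85.93 targets Coria, not Casara; it does not apply.
Duty = $136,217.59 × 27% = $36,778.75.
Line 2 (0325.92.42, Ilovia, 3,574 units, $339,244.08):
Base rate for 0325.92.42 is 9%.
0325.92.42 has an FTA preferential rate, but origin Ilovia is not Casara; base rate stands.
Duty = $339,244.08 × 9% = $30,531.97.
Total = $36,778.75 + $30,531.97 = $67,310.72.

$67,310.72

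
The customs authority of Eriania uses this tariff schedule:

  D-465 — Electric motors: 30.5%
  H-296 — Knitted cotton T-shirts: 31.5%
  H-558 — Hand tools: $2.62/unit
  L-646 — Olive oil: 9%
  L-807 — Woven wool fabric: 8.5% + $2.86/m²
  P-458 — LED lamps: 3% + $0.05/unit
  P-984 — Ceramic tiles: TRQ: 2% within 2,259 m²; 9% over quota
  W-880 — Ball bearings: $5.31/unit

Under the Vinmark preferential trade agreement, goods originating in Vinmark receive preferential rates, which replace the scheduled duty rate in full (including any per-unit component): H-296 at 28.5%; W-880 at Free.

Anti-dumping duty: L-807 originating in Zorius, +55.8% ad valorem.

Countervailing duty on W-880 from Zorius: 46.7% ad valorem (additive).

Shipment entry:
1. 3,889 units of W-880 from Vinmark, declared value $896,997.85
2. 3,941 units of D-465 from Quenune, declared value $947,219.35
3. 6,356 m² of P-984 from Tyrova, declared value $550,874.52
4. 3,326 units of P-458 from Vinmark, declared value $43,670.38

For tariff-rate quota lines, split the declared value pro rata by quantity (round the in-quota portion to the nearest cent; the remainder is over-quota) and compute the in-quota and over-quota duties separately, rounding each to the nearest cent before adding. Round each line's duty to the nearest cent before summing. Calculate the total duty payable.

$326,251.89

Line 1 (W-880, Vinmark, 3,889 units, $896,997.85):
Base rate for W-880 is $5.31/unit.
Origin Vinmark qualifies under the Eriania–Vinmark agreement and W-880 is covered: preferential rate Free applies instead.
The additional-duty order on W-880 targets Zorius, not Vinmark; it does not apply.
Duty = $896,997.85 × 0% = $0.00.
Line 2 (D-465, Quenune, 3,941 units, $947,219.35):
Base rate for D-465 is 30.5%.
Duty = $947,219.35 × 30.5% = $288,901.90.
Line 3 (P-984, Tyrova, 6,356 m², $550,874.52):
Code P-984 is under a tariff-rate quota (threshold 2,259 m²). In-quota: 2,259 m² at 2%; over-quota: 4,097 m² at 9%.
Pro-rata value split: in-quota = $550,874.52 × 2,259/6,356 = $195,787.53; over-quota = $550,874.52 − $195,787.53 = $355,086.99.
In-quota duty = $195,787.53 × 2% = $3,915.75. Over-quota duty = $355,086.99 × 9% = $31,957.83.
Line duty = $3,915.75 + $31,957.83 = $35,873.58.
Line 4 (P-458, Vinmark, 3,326 units, $43,670.38):
Base rate for P-458 is 3% + $0.05/unit.
Origin Vinmark is the FTA partner but P-458 is not on the preference list; base rate stands.
Duty = $43,670.38 × 3% + 3,326 × $0.05 = $1,476.41.
Total = $0.00 + $288,901.90 + $35,873.58 + $1,476.41 = $326,251.89.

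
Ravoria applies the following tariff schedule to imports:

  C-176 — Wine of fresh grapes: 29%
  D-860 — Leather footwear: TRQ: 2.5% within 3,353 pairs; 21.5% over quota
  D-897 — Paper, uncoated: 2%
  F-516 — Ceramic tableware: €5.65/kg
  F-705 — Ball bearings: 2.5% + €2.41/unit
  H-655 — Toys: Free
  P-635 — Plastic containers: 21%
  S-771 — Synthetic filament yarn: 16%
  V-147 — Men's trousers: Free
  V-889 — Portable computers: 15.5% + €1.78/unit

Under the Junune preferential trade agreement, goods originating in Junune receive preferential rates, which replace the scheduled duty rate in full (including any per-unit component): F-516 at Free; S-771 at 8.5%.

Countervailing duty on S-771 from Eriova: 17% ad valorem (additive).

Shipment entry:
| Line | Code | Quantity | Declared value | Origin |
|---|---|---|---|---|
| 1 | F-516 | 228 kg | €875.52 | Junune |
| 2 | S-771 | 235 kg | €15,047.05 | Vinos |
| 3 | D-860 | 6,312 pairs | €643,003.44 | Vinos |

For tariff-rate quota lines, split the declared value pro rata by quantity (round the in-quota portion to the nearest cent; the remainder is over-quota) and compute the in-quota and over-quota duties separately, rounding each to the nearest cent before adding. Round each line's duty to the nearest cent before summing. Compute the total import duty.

€75,754.95

Line 1 (F-516, Junune, 228 kg, €875.52):
Base rate for F-516 is €5.65/kg.
Origin Junune qualifies under the Ravoria–Junune agreement and F-516 is covered: preferential rate Free applies instead.
Duty = €875.52 × 0% = €0.00.
Line 2 (S-771, Vinos, 235 kg, €15,047.05):
Base rate for S-771 is 16%.
S-771 has an FTA preferential rate, but origin Vinos is not Junune; base rate stands.
The additional-duty order on S-771 targets Eriova, not Vinos; it does not apply.
Duty = €15,047.05 × 16% = €2,407.53.
Line 3 (D-860, Vinos, 6,312 pairs, €643,003.44):
Code D-860 is under a tariff-rate quota (threshold 3,353 pairs). In-quota: 3,353 pairs at 2.5%; over-quota: 2,959 pairs at 21.5%.
Pro-rata value split: in-quota = €643,003.44 × 3,353/6,312 = €341,570.11; over-quota = €643,003.44 − €341,570.11 = €301,433.33.
In-quota duty = €341,570.11 × 2.5% = €8,539.25. Over-quota duty = €301,433.33 × 21.5% = €64,808.17.
Line duty = €8,539.25 + €64,808.17 = €73,347.42.
Total = €0.00 + €2,407.53 + €73,347.42 = €75,754.95.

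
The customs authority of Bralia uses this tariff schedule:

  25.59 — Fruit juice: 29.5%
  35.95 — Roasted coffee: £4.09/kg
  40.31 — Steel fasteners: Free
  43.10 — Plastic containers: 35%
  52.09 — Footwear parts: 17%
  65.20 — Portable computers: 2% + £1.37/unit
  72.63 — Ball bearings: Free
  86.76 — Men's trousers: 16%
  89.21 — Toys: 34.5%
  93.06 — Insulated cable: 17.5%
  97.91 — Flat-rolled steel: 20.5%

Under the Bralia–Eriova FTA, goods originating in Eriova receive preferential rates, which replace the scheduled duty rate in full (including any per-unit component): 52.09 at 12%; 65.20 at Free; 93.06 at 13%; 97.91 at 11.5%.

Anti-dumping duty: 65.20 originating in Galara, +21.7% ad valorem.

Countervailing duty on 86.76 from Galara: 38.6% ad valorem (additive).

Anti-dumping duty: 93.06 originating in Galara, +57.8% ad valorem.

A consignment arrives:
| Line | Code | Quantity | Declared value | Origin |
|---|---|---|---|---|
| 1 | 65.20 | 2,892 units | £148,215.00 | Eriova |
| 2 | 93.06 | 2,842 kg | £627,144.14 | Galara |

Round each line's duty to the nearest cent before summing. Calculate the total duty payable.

£472,239.54

Line 1 (65.20, Eriova, 2,892 units, £148,215.00):
Base rate for 65.20 is 2% + £1.37/unit.
Origin Eriova qualifies under the Bralia–Eriova agreement and 65.20 is covered: preferential rate Free applies instead.
The additional-duty order on 65.20 targets Galara, not Eriova; it does not apply.
Duty = £148,215.00 × 0% = £0.00.
Line 2 (93.06, Galara, 2,842 kg, £627,144.14):
Base rate for 93.06 is 17.5%.
93.06 has an FTA preferential rate, but origin Galara is not Eriova; base rate stands.
Additional duty on 93.06 from Galara: +57.8%. Applied ad valorem rate: 17.5% + 57.8% = 75.3%.
Duty = £627,144.14 × 75.3% = £472,239.54.
Total = £0.00 + £472,239.54 = £472,239.54.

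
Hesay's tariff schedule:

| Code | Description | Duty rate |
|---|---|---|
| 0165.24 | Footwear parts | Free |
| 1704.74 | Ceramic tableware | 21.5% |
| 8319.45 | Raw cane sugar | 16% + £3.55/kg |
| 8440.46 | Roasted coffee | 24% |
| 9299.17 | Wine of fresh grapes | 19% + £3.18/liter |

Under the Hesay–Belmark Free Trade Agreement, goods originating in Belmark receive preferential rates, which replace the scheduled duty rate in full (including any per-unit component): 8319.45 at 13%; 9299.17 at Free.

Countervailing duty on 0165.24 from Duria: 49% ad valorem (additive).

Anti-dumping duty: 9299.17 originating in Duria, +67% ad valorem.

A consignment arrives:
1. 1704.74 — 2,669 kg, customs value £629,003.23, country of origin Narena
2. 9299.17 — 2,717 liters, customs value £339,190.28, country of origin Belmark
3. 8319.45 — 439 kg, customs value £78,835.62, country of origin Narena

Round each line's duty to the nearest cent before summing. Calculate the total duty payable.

£149,407.84

Line 1 (1704.74, Narena, 2,669 kg, £629,003.23):
Base rate for 1704.74 is 21.5%.
Duty = £629,003.23 × 21.5% = £135,235.69.
Line 2 (9299.17, Belmark, 2,717 liters, £339,190.28):
Base rate for 9299.17 is 19% + £3.18/liter.
Origin Belmark qualifies under the Hesay–Belmark agreement and 9299.17 is covered: preferential rate Free applies instead.
The additional-duty order on 9299.17 targets Duria, not Belmark; it does not apply.
Duty = £339,190.28 × 0% = £0.00.
Line 3 (8319.45, Narena, 439 kg, £78,835.62):
Base rate for 8319.45 is 16% + £3.55/kg.
8319.45 has an FTA preferential rate, but origin Narena is not Belmark; base rate stands.
Duty = £78,835.62 × 16% + 439 × £3.55 = £14,172.15.
Total = £135,235.69 + £0.00 + £14,172.15 = £149,407.84.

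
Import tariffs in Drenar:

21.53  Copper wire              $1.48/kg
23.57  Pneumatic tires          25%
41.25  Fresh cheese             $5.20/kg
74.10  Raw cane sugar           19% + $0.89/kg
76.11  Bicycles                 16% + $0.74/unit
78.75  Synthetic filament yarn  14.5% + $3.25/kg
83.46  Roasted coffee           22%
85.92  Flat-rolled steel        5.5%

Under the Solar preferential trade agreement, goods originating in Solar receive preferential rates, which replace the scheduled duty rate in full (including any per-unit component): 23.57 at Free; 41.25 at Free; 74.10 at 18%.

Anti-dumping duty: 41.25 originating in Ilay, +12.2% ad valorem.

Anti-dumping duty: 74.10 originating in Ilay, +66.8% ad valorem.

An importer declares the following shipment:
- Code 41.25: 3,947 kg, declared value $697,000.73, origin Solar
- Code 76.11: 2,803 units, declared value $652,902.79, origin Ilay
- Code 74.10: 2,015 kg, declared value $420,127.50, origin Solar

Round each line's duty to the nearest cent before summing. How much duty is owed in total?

$182,161.62

Line 1 (41.25, Solar, 3,947 kg, $697,000.73):
Base rate for 41.25 is $5.20/kg.
Origin Solar qualifies under the Drenar–Solar agreement and 41.25 is covered: preferential rate Free applies instead.
The additional-duty order on 41.25 targets Ilay, not Solar; it does not apply.
Duty = $697,000.73 × 0% = $0.00.
Line 2 (76.11, Ilay, 2,803 units, $652,902.79):
Base rate for 76.11 is 16% + $0.74/unit.
Duty = $652,902.79 × 16% + 2,803 × $0.74 = $106,538.67.
Line 3 (74.10, Solar, 2,015 kg, $420,127.50):
Base rate for 74.10 is 19% + $0.89/kg.
Origin Solar qualifies under the Drenar–Solar agreement and 74.10 is covered: preferential rate 18% applies instead.
The additional-duty order on 74.10 targets Ilay, not Solar; it does not apply.
Duty = $420,127.50 × 18% = $75,622.95.
Total = $0.00 + $106,538.67 + $75,622.95 = $182,161.62.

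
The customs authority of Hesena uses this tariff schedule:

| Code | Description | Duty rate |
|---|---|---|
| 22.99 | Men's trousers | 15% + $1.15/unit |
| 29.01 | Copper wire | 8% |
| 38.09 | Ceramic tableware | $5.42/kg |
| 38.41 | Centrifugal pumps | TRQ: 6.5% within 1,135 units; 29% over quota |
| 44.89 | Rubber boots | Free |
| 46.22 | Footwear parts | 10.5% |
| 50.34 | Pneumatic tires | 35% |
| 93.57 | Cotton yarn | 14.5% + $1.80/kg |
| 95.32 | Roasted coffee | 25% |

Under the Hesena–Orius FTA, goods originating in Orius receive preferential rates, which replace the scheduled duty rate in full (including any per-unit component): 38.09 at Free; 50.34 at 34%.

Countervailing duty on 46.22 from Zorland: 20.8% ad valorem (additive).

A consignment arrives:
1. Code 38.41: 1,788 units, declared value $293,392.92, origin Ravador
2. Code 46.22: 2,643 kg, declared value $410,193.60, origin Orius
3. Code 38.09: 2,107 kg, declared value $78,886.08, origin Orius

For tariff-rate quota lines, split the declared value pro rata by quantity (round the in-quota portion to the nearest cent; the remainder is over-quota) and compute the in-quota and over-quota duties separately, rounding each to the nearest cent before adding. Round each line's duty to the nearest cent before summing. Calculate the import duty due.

Line 1 (38.41, Ravador, 1,788 units, $293,392.92):
Code 38.41 is under a tariff-rate quota (threshold 1,135 units). In-quota: 1,135 units at 6.5%; over-quota: 653 units at 29%.
Pro-rata value split: in-quota = $293,392.92 × 1,135/1,788 = $186,242.15; over-quota = $293,392.92 − $186,242.15 = $107,150.77.
In-quota duty = $186,242.15 × 6.5% = $12,105.74. Over-quota duty = $107,150.77 × 29% = $31,073.72.
Line duty = $12,105.74 + $31,073.72 = $43,179.46.
Line 2 (46.22, Orius, 2,643 kg, $410,193.60):
Base rate for 46.22 is 10.5%.
Origin Orius is the FTA partner but 46.22 is not on the preference list; base rate stands.
The additional-duty order on 46.22 targets Zorland, not Orius; it does not apply.
Duty = $410,193.60 × 10.5% = $43,070.33.
Line 3 (38.09, Orius, 2,107 kg, $78,886.08):
Base rate for 38.09 is $5.42/kg.
Origin Orius qualifies under the Hesena–Orius agreement and 38.09 is covered: preferential rate Free applies instead.
Duty = $78,886.08 × 0% = $0.00.
Total = $43,179.46 + $43,070.33 + $0.00 = $86,249.79.

$86,249.79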